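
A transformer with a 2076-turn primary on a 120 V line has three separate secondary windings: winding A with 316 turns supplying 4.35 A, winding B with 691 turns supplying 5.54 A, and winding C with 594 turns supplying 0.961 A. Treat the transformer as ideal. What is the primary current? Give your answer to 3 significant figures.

V_A = 120 × 316/2076 = 18.266 V; V_B = 120 × 691/2076 = 39.942 V; V_C = 120 × 594/2076 = 34.335 V.
P_out = V_A I_A + V_B I_B + V_C I_C = 18.266×4.35 + 39.942×5.54 + 34.335×0.961 = 79.457 + 221.28 + 32.996 = 333.73 W.
Ideal ⇒ P_in = P_out, so I_p = P_out/V_p = 333.73/120 = 2.78 A.

I_p ≈ 2.78 A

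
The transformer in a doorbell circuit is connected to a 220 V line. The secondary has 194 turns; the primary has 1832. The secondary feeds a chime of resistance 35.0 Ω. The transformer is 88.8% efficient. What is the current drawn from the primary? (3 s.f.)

I_p ≈ 0.0794 A

V_s = 220 × 194/1832 = 23.297 V.
I_s = V_s/R = 23.297/35.0 = 0.66563 A.
P_out = V_s I_s = 23.297 × 0.66563 = 15.507 W.
P_in = P_out/η = 15.507/0.888 = 17.463 W.
I_p = P_in/V_p = 17.463/220 = 0.0794 A.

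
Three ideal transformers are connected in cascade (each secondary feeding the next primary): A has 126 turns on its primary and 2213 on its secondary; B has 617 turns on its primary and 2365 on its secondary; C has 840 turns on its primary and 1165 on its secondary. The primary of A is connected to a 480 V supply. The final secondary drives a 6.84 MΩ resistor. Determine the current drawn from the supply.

After A: V = 480.00 × 2213/126 = 8430.5 V.
After B: V = 8430.5 × 2365/617 = 32315 V.
After C: V = 32315 × 1165/840 = 44817 V.
I_load = 44817/(6.84×10^6) = 0.0065522 A, so P_out = 44817 × 0.0065522 = 293.65 W.
All ideal ⇒ P_in = P_out, so I_supply = 293.65/480 = 0.612 A.

I_supply ≈ 0.612 A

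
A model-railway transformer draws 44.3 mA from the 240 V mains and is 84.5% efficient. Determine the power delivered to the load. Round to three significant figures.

P_in = V_p I_p = 240 × 0.0443 = 10.632 W.
P_out = η P_in = 0.845 × 10.632 = 8.98 W.

P_out ≈ 8.98 W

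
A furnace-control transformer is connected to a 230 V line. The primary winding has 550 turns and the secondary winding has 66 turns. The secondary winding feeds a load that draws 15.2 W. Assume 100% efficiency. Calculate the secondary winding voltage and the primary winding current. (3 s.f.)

V_s = V_p × N_s/N_p = 230 × 66/550 = 27.600 V.
I_s = P/V_s = 15.2/27.600 = 0.55072 A.
I_p = I_s × N_s/N_p = 0.55072 × 66/550 = 0.0661 A.

V_s ≈ 27.6 V, I_p ≈ 0.0661 A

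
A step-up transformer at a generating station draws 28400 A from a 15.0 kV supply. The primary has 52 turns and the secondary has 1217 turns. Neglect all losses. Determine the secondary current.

I_s ≈ 1210 A

I_s/I_p = N_p/N_s, so I_s = 28400 × 52/1217 = 1210 A.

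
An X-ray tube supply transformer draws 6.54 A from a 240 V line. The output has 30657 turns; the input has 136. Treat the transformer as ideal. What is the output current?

I_out ≈ 0.0290 A

I_out/I_in = N_in/N_out, so I_out = 6.54 × 136/30657 = 0.0290 A.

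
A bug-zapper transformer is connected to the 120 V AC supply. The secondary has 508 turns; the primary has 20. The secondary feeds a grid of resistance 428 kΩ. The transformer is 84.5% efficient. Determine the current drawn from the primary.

I_p ≈ 0.214 A

V_s = 120 × 508/20 = 3048.0 V.
I_s = V_s/R = 3048.0/428000 = 0.0071215 A.
P_out = V_s I_s = 3048.0 × 0.0071215 = 21.706 W.
P_in = P_out/η = 21.706/0.845 = 25.688 W.
I_p = P_in/V_p = 25.688/120 = 0.214 A.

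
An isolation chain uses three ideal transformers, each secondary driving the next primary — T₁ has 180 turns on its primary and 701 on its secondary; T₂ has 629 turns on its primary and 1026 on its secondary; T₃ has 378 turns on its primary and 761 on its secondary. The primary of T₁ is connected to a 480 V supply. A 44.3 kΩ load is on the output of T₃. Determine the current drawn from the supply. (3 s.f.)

After T₁: V = 480.00 × 701/180 = 1869.3 V.
After T₂: V = 1869.3 × 1026/629 = 3049.2 V.
After T₃: V = 3049.2 × 761/378 = 6138.7 V.
I_load = 6138.7/44300 = 0.13857 A, so P_out = 6138.7 × 0.13857 = 850.65 W.
All ideal ⇒ P_in = P_out, so I_supply = 850.65/480 = 1.77 A.

I_supply ≈ 1.77 A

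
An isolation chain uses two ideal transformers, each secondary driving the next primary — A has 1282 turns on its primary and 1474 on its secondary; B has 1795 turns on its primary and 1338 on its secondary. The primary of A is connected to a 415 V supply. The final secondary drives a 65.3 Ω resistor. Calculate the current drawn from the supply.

Secondary of A: V = 415.00 × 1474/1282 = 477.15 V.
Secondary of B: V = 477.15 × 1338/1795 = 355.67 V.
I_load = 355.67/65.3 = 5.4467 A, so P_out = 355.67 × 5.4467 = 1937.2 W.
All ideal ⇒ P_in = P_out, so I_supply = 1937.2/415 = 4.67 A.

I_supply ≈ 4.67 A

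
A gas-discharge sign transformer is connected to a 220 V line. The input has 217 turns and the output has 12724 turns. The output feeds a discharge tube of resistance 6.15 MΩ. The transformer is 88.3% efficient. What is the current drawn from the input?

I_in ≈ 0.139 A

V_out = 220 × 12724/217 = 12900 V.
I_out = V_out/R = 12900/(6.15×10^6) = 0.0020975 A.
P_out = V_out I_out = 12900 × 0.0020975 = 27.058 W.
P_in = P_out/η = 27.058/0.883 = 30.643 W.
I_in = P_in/V_in = 30.643/220 = 0.139 A.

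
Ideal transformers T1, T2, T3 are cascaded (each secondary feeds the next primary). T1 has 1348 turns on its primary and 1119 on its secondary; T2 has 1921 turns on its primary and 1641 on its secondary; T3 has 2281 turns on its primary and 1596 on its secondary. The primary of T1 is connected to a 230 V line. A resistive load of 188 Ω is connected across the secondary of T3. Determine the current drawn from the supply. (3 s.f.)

I_supply ≈ 0.301 A

Secondary of T1: V = 230.00 × 1119/1348 = 190.93 V.
Secondary of T2: V = 190.93 × 1641/1921 = 163.10 V.
Secondary of T3: V = 163.10 × 1596/2281 = 114.12 V.
I_load = 114.12/188 = 0.60701 A, so P_out = 114.12 × 0.60701 = 69.272 W.
All ideal ⇒ P_in = P_out, so I_supply = 69.272/230 = 0.301 A.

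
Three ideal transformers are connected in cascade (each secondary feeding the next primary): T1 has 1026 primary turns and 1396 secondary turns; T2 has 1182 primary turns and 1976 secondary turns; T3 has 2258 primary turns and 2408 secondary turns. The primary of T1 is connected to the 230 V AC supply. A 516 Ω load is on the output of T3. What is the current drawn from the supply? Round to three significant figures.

Secondary of T1: V = 230.00 × 1396/1026 = 312.94 V.
Secondary of T2: V = 312.94 × 1976/1182 = 523.16 V.
Secondary of T3: V = 523.16 × 2408/2258 = 557.91 V.
I_load = 557.91/516 = 1.0812 A, so P_out = 557.91 × 1.0812 = 603.23 W.
All ideal ⇒ P_in = P_out, so I_supply = 603.23/230 = 2.62 A.

I_supply ≈ 2.62 A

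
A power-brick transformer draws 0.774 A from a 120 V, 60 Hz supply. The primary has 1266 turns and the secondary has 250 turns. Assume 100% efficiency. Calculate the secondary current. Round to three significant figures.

I_s/I_p = N_p/N_s, so I_s = 0.774 × 1266/250 = 3.92 A.

I_s ≈ 3.92 A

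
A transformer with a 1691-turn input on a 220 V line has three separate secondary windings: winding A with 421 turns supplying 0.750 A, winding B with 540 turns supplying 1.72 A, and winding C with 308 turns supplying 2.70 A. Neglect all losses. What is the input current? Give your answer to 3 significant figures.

V_A = 220 × 421/1691 = 54.772 V; V_B = 220 × 540/1691 = 70.254 V; V_C = 220 × 308/1691 = 40.071 V.
P_out = V_A I_A + V_B I_B + V_C I_C = 54.772×0.750 + 70.254×1.72 + 40.071×2.70 = 41.079 + 120.84 + 108.19 = 270.11 W.
Ideal ⇒ P_in = P_out, so I_in = P_out/V_in = 270.11/220 = 1.23 A.

I_in ≈ 1.23 A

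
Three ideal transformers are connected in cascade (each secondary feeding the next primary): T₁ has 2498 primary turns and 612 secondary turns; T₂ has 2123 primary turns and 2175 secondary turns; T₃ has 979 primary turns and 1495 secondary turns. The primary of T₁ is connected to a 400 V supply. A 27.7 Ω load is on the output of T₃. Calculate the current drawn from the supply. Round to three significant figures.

I_supply ≈ 2.12 A

Secondary of T₁: V = 400.00 × 612/2498 = 97.998 V.
Secondary of T₂: V = 97.998 × 2175/2123 = 100.40 V.
Secondary of T₃: V = 100.40 × 1495/979 = 153.32 V.
I_load = 153.32/27.7 = 5.5349 A, so P_out = 153.32 × 5.5349 = 848.58 W.
All ideal ⇒ P_in = P_out, so I_supply = 848.58/400 = 2.12 A.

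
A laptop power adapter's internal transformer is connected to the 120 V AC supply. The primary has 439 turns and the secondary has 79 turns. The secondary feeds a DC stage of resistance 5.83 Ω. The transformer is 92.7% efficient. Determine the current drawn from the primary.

V_s = 120 × 79/439 = 21.595 V.
I_s = V_s/R = 21.595/5.83 = 3.7040 A.
P_out = V_s I_s = 21.595 × 3.7040 = 79.987 W.
P_in = P_out/η = 79.987/0.927 = 86.286 W.
I_p = P_in/V_p = 86.286/120 = 0.719 A.

I_p ≈ 0.719 A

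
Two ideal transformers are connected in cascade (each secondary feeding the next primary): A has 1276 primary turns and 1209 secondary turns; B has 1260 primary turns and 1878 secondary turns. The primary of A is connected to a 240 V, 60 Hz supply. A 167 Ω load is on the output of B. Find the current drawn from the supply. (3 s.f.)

Secondary of A: V = 240.00 × 1209/1276 = 227.40 V.
Secondary of B: V = 227.40 × 1878/1260 = 338.93 V.
I_load = 338.93/167 = 2.0295 A, so P_out = 338.93 × 2.0295 = 687.87 W.
All ideal ⇒ P_in = P_out, so I_supply = 687.87/240 = 2.87 A.

I_supply ≈ 2.87 A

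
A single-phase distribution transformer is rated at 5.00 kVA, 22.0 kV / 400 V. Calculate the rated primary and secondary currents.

I_p = S/V_p = 5000/22000 = 0.227 A.
I_s = S/V_s = 5000/400 = 12.5 A.

I_p ≈ 0.227 A, I_s ≈ 12.5 A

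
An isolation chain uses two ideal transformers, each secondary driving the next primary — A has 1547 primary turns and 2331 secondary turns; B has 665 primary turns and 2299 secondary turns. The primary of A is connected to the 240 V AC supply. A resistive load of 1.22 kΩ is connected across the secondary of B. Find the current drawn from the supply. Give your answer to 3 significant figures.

I_supply ≈ 5.34 A

Secondary of A: V = 240.00 × 2331/1547 = 361.63 V.
Secondary of B: V = 361.63 × 2299/665 = 1250.2 V.
I_load = 1250.2/1220 = 1.0248 A, so P_out = 1250.2 × 1.0248 = 1281.2 W.
All ideal ⇒ P_in = P_out, so I_supply = 1281.2/240 = 5.34 A.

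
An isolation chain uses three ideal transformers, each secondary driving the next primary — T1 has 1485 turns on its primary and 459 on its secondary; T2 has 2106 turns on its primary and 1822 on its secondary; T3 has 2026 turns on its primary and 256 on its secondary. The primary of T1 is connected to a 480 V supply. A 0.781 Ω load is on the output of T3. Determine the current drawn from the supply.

After T1: V = 480.00 × 459/1485 = 148.36 V.
After T2: V = 148.36 × 1822/2106 = 128.36 V.
After T3: V = 128.36 × 256/2026 = 16.219 V.
I_load = 16.219/0.781 = 20.767 A, so P_out = 16.219 × 20.767 = 336.81 W.
All ideal ⇒ P_in = P_out, so I_supply = 336.81/480 = 0.702 A.

I_supply ≈ 0.702 A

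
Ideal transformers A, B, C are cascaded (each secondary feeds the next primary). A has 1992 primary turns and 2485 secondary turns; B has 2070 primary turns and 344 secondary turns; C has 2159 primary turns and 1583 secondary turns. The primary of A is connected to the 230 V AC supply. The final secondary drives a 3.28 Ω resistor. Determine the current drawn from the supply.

I_supply ≈ 1.62 A

After A: V = 230.00 × 2485/1992 = 286.92 V.
After B: V = 286.92 × 344/2070 = 47.682 V.
After C: V = 47.682 × 1583/2159 = 34.961 V.
I_load = 34.961/3.28 = 10.659 A, so P_out = 34.961 × 10.659 = 372.64 W.
All ideal ⇒ P_in = P_out, so I_supply = 372.64/230 = 1.62 A.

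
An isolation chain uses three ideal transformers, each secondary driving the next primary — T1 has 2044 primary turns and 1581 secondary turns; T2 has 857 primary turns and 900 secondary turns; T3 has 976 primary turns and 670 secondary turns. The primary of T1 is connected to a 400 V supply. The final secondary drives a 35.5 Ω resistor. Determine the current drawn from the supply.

After T1: V = 400.00 × 1581/2044 = 309.39 V.
After T2: V = 309.39 × 900/857 = 324.92 V.
After T3: V = 324.92 × 670/976 = 223.05 V.
I_load = 223.05/35.5 = 6.2830 A, so P_out = 223.05 × 6.2830 = 1401.4 W.
All ideal ⇒ P_in = P_out, so I_supply = 1401.4/400 = 3.50 A.

I_supply ≈ 3.50 A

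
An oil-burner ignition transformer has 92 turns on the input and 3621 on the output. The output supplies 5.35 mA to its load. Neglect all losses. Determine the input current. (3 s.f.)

For an ideal transformer I_in/I_out = N_out/N_in, so I_in = 0.00535 × 3621/92 = 0.211 A.

I_in ≈ 0.211 A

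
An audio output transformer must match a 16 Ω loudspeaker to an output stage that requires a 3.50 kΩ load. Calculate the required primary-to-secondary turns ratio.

N_p/N_s ≈ 14.8

Z_p/Z_s = (N_p/N_s)², so N_p/N_s = √(3500/16) = √219 = 14.8.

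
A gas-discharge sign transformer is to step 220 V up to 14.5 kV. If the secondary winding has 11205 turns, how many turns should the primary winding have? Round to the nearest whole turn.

N_p = 170 turns

N_p/N_s = V_p/V_s, so N_p = 11205 × 220/14500 = 170.0 ≈ 170 turns.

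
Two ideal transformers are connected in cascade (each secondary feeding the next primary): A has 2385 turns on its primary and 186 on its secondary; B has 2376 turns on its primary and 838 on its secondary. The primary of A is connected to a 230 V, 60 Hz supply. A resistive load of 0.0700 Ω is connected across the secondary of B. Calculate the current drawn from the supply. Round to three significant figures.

After A: V = 230.00 × 186/2385 = 17.937 V.
After B: V = 17.937 × 838/2376 = 6.3263 V.
I_load = 6.3263/0.0700 = 90.376 A, so P_out = 6.3263 × 90.376 = 571.74 W.
All ideal ⇒ P_in = P_out, so I_supply = 571.74/230 = 2.49 A.

I_supply ≈ 2.49 A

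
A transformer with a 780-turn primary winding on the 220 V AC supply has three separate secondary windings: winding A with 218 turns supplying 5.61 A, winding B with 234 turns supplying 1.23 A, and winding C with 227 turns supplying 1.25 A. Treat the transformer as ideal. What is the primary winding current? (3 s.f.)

I_p ≈ 2.30 A

V_A = 220 × 218/780 = 61.487 V; V_B = 220 × 234/780 = 66.000 V; V_C = 220 × 227/780 = 64.026 V.
P_out = V_A I_A + V_B I_B + V_C I_C = 61.487×5.61 + 66.000×1.23 + 64.026×1.25 = 344.94 + 81.180 + 80.032 = 506.16 W.
Ideal ⇒ P_in = P_out, so I_p = P_out/V_p = 506.16/220 = 2.30 A.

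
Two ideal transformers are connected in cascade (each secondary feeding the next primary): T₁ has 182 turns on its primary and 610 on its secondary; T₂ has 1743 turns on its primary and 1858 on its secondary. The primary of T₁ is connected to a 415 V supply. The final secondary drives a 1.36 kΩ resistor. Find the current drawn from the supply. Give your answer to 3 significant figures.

I_supply ≈ 3.90 A

After T₁: V = 415.00 × 610/182 = 1390.9 V.
After T₂: V = 1390.9 × 1858/1743 = 1482.7 V.
I_load = 1482.7/1360 = 1.0902 A, so P_out = 1482.7 × 1.0902 = 1616.5 W.
All ideal ⇒ P_in = P_out, so I_supply = 1616.5/415 = 3.90 A.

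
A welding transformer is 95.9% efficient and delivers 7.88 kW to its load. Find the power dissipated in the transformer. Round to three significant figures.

P_in = P_out/η = 7880/0.959 = 8216.89 W.
P_loss = P_in − P_out = 8216.89 − 7880 = 337 W.

P_loss ≈ 337 W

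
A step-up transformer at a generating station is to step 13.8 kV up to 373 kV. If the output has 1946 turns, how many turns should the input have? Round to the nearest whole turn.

N_in/N_out = V_in/V_out, so N_in = 1946 × 13800/373000 = 72.0 ≈ 72 turns.

N_in = 72 turns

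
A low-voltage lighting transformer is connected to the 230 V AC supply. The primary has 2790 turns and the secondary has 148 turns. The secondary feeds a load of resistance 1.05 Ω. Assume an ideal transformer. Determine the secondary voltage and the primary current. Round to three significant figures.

V_s = V_p × N_s/N_p = 230 × 148/2790 = 12.201 V.
I_s = V_s/R = 12.201/1.05 = 11.620 A.
I_p = I_s × N_s/N_p = 11.620 × 148/2790 = 0.616 A.

V_s ≈ 12.2 V, I_p ≈ 0.616 A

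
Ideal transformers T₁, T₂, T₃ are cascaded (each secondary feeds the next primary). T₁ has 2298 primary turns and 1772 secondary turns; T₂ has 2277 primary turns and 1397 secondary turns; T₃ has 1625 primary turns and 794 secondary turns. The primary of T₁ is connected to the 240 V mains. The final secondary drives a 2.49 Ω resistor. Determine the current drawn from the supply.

After T₁: V = 240.00 × 1772/2298 = 185.07 V.
After T₂: V = 185.07 × 1397/2277 = 113.54 V.
After T₃: V = 113.54 × 794/1625 = 55.479 V.
I_load = 55.479/2.49 = 22.281 A, so P_out = 55.479 × 22.281 = 1236.1 W.
All ideal ⇒ P_in = P_out, so I_supply = 1236.1/240 = 5.15 A.

I_supply ≈ 5.15 A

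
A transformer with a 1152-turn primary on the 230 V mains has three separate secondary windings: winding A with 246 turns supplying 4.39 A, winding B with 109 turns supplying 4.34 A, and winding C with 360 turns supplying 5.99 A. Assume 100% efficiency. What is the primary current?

I_p ≈ 3.22 A

V_A = 230 × 246/1152 = 49.115 V; V_B = 230 × 109/1152 = 21.762 V; V_C = 230 × 360/1152 = 71.875 V.
P_out = V_A I_A + V_B I_B + V_C I_C = 49.115×4.39 + 21.762×4.34 + 71.875×5.99 = 215.61 + 94.448 + 430.53 = 740.59 W.
Ideal ⇒ P_in = P_out, so I_p = P_out/V_p = 740.59/230 = 3.22 A.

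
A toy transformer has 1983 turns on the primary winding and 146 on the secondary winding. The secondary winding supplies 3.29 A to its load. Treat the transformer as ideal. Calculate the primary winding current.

For an ideal transformer I_p/I_s = N_s/N_p, so I_p = 3.29 × 146/1983 = 0.242 A.

I_p ≈ 0.242 A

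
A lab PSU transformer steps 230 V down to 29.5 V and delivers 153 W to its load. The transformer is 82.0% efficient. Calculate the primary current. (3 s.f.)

P_in = P_out/η = 153/0.820 = 186.59 W.
I_p = P_in/V_p = 186.59/230 = 0.811 A.

I_p ≈ 0.811 A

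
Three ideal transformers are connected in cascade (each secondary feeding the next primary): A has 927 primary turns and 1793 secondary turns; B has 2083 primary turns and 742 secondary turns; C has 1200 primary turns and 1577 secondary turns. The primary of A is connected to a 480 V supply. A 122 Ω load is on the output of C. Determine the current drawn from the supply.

I_supply ≈ 3.23 A

After A: V = 480.00 × 1793/927 = 928.41 V.
After B: V = 928.41 × 742/2083 = 330.72 V.
After C: V = 330.72 × 1577/1200 = 434.62 V.
I_load = 434.62/122 = 3.5624 A, so P_out = 434.62 × 3.5624 = 1548.3 W.
All ideal ⇒ P_in = P_out, so I_supply = 1548.3/480 = 3.23 A.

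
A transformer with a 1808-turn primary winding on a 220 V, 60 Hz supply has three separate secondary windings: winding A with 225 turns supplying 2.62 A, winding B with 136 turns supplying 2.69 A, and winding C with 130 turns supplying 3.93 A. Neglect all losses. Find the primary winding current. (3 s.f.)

I_p ≈ 0.811 A

V_A = 220 × 225/1808 = 27.378 V; V_B = 220 × 136/1808 = 16.549 V; V_C = 220 × 130/1808 = 15.819 V.
P_out = V_A I_A + V_B I_B + V_C I_C = 27.378×2.62 + 16.549×2.69 + 15.819×3.93 = 71.731 + 44.516 + 62.167 = 178.41 W.
Ideal ⇒ P_in = P_out, so I_p = P_out/V_p = 178.41/220 = 0.811 A.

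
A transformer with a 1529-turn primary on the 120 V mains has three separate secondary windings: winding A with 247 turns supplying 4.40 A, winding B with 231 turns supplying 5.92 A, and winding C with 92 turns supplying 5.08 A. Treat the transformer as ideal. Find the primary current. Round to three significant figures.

V_A = 120 × 247/1529 = 19.385 V; V_B = 120 × 231/1529 = 18.129 V; V_C = 120 × 92/1529 = 7.2204 V.
P_out = V_A I_A + V_B I_B + V_C I_C = 19.385×4.40 + 18.129×5.92 + 7.2204×5.08 = 85.295 + 107.33 + 36.680 = 229.30 W.
Ideal ⇒ P_in = P_out, so I_p = P_out/V_p = 229.30/120 = 1.91 A.

I_p ≈ 1.91 A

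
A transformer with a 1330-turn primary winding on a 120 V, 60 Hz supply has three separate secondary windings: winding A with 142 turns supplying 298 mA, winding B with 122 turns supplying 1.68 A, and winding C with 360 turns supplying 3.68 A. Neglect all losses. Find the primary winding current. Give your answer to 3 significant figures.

I_p ≈ 1.18 A

V_A = 120 × 142/1330 = 12.812 V; V_B = 120 × 122/1330 = 11.008 V; V_C = 120 × 360/1330 = 32.481 V.
P_out = V_A I_A + V_B I_B + V_C I_C = 12.812×0.298 + 11.008×1.68 + 32.481×3.68 = 3.8180 + 18.493 + 119.53 = 141.84 W.
Ideal ⇒ P_in = P_out, so I_p = P_out/V_p = 141.84/120 = 1.18 A.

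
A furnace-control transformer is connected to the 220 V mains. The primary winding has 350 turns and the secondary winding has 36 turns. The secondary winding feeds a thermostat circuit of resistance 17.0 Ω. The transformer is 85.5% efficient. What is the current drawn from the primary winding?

V_s = 220 × 36/350 = 22.629 V.
I_s = V_s/R = 22.629/17.0 = 1.3311 A.
P_out = V_s I_s = 22.629 × 1.3311 = 30.121 W.
P_in = P_out/η = 30.121/0.855 = 35.229 W.
I_p = P_in/V_p = 35.229/220 = 0.160 A.

I_p ≈ 0.160 A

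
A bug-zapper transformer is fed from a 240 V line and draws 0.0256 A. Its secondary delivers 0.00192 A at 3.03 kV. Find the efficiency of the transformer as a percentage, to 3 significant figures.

η ≈ 94.7%

P_in = 240 × 0.0256 = 6.14400 W.
P_out = 3030 × 0.00192 = 5.81760 W.
η = P_out/P_in = 5.81760/6.14400 = 0.947.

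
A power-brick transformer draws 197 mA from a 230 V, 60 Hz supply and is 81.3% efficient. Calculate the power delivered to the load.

P_in = V_p I_p = 230 × 0.197 = 45.310 W.
P_out = η P_in = 0.813 × 45.310 = 36.8 W.

P_out ≈ 36.8 W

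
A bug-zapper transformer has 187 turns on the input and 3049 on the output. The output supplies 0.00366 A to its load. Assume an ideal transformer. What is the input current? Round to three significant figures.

I_in ≈ 0.0597 A

For an ideal transformer I_in/I_out = N_out/N_in, so I_in = 0.00366 × 3049/187 = 0.0597 A.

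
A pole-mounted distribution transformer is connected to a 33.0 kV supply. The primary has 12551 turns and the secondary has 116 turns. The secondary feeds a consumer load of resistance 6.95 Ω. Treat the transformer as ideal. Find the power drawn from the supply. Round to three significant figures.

P ≈ 13400 W

V_s = V_p × N_s/N_p = 33000 × 116/12551 = 305.00 V.
I_s = V_s/R = 305.00/6.95 = 43.884 A.
I_p = I_s × N_s/N_p = 43.884 × 116/12551 = 0.40559 A.
P = V_p I_p = 33000 × 0.40559 = 13400 W.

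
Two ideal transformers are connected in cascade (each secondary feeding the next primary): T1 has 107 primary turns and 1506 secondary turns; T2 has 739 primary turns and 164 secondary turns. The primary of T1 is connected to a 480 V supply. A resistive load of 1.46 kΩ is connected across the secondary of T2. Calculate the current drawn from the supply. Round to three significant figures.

I_supply ≈ 3.21 A

Secondary of T1: V = 480.00 × 1506/107 = 6755.9 V.
Secondary of T2: V = 6755.9 × 164/739 = 1499.3 V.
I_load = 1499.3/1460 = 1.0269 A, so P_out = 1499.3 × 1.0269 = 1539.6 W.
All ideal ⇒ P_in = P_out, so I_supply = 1539.6/480 = 3.21 A.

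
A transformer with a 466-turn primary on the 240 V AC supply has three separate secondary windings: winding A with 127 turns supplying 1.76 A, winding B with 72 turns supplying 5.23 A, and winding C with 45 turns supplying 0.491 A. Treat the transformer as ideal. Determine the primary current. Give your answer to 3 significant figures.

V_A = 240 × 127/466 = 65.408 V; V_B = 240 × 72/466 = 37.082 V; V_C = 240 × 45/466 = 23.176 V.
P_out = V_A I_A + V_B I_B + V_C I_C = 65.408×1.76 + 37.082×5.23 + 23.176×0.491 = 115.12 + 193.94 + 11.379 = 320.43 W.
Ideal ⇒ P_in = P_out, so I_p = P_out/V_p = 320.43/240 = 1.34 A.

I_p ≈ 1.34 A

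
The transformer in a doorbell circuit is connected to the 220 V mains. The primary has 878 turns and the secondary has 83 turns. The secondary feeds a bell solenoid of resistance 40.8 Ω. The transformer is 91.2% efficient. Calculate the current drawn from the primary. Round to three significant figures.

I_p ≈ 0.0528 A

V_s = 220 × 83/878 = 20.797 V.
I_s = V_s/R = 20.797/40.8 = 0.50974 A.
P_out = V_s I_s = 20.797 × 0.50974 = 10.601 W.
P_in = P_out/η = 10.601/0.912 = 11.624 W.
I_p = P_in/V_p = 11.624/220 = 0.0528 A.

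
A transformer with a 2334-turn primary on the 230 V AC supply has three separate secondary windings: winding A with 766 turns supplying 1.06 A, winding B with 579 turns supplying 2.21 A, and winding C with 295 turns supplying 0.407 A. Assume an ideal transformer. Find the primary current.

I_p ≈ 0.948 A

V_A = 230 × 766/2334 = 75.484 V; V_B = 230 × 579/2334 = 57.057 V; V_C = 230 × 295/2334 = 29.070 V.
P_out = V_A I_A + V_B I_B + V_C I_C = 75.484×1.06 + 57.057×2.21 + 29.070×0.407 = 80.013 + 126.09 + 11.832 = 217.94 W.
Ideal ⇒ P_in = P_out, so I_p = P_out/V_p = 217.94/230 = 0.948 A.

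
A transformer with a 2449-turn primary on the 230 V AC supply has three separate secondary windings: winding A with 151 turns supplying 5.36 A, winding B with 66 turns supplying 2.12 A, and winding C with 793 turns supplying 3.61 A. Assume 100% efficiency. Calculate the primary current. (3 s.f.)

V_A = 230 × 151/2449 = 14.181 V; V_B = 230 × 66/2449 = 6.1984 V; V_C = 230 × 793/2449 = 74.475 V.
P_out = V_A I_A + V_B I_B + V_C I_C = 14.181×5.36 + 6.1984×2.12 + 74.475×3.61 = 76.012 + 13.141 + 268.86 = 358.01 W.
Ideal ⇒ P_in = P_out, so I_p = P_out/V_p = 358.01/230 = 1.56 A.

I_p ≈ 1.56 A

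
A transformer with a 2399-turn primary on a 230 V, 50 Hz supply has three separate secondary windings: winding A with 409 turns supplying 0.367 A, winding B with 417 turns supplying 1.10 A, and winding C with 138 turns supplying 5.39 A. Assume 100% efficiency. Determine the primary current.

I_p ≈ 0.564 A

V_A = 230 × 409/2399 = 39.212 V; V_B = 230 × 417/2399 = 39.979 V; V_C = 230 × 138/2399 = 13.231 V.
P_out = V_A I_A + V_B I_B + V_C I_C = 39.212×0.367 + 39.979×1.10 + 13.231×5.39 = 14.391 + 43.977 + 71.312 = 129.68 W.
Ideal ⇒ P_in = P_out, so I_p = P_out/V_p = 129.68/230 = 0.564 A.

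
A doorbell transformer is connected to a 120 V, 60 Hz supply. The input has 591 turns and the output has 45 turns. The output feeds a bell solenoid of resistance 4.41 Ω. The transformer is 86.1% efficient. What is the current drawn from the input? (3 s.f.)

V_out = 120 × 45/591 = 9.1371 V.
I_out = V_out/R = 9.1371/4.41 = 2.0719 A.
P_out = V_out I_out = 9.1371 × 2.0719 = 18.931 W.
P_in = P_out/η = 18.931/0.861 = 21.987 W.
I_in = P_in/V_in = 21.987/120 = 0.183 A.

I_in ≈ 0.183 A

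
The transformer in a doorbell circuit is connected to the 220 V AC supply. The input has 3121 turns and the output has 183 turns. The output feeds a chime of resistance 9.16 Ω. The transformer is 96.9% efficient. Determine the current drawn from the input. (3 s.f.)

V_out = 220 × 183/3121 = 12.900 V.
I_out = V_out/R = 12.900/9.16 = 1.4083 A.
P_out = V_out I_out = 12.900 × 1.4083 = 18.166 W.
P_in = P_out/η = 18.166/0.969 = 18.747 W.
I_in = P_in/V_in = 18.747/220 = 0.0852 A.

I_in ≈ 0.0852 A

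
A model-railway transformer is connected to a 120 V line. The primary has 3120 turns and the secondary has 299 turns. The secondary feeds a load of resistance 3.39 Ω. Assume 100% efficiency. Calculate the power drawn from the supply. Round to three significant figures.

V_s = V_p × N_s/N_p = 120 × 299/3120 = 11.500 V.
I_s = V_s/R = 11.500/3.39 = 3.3923 A.
I_p = I_s × N_s/N_p = 3.3923 × 299/3120 = 0.32510 A.
P = V_p I_p = 120 × 0.32510 = 39.0 W.

P ≈ 39.0 W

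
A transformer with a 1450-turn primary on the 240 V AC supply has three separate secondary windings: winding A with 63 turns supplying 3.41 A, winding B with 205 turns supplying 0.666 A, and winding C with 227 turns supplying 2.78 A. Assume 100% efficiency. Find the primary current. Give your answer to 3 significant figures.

I_p ≈ 0.678 A

V_A = 240 × 63/1450 = 10.428 V; V_B = 240 × 205/1450 = 33.931 V; V_C = 240 × 227/1450 = 37.572 V.
P_out = V_A I_A + V_B I_B + V_C I_C = 10.428×3.41 + 33.931×0.666 + 37.572×2.78 = 35.558 + 22.598 + 104.45 = 162.61 W.
Ideal ⇒ P_in = P_out, so I_p = P_out/V_p = 162.61/240 = 0.678 A.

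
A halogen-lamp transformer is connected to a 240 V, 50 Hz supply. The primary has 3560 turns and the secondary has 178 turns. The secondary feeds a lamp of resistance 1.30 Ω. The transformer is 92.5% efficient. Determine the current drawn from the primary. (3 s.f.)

I_p ≈ 0.499 A

V_s = 240 × 178/3560 = 12.000 V.
I_s = V_s/R = 12.000/1.30 = 9.2308 A.
P_out = V_s I_s = 12.000 × 9.2308 = 110.77 W.
P_in = P_out/η = 110.77/0.925 = 119.75 W.
I_p = P_in/V_p = 119.75/240 = 0.499 A.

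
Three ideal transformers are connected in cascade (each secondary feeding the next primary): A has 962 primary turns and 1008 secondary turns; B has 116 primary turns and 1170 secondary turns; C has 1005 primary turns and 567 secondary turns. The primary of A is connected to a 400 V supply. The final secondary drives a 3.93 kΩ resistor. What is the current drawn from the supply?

I_supply ≈ 3.62 A

Secondary of A: V = 400.00 × 1008/962 = 419.13 V.
Secondary of B: V = 419.13 × 1170/116 = 4227.4 V.
Secondary of C: V = 4227.4 × 567/1005 = 2385.0 V.
I_load = 2385.0/3930 = 0.60687 A, so P_out = 2385.0 × 0.60687 = 1447.4 W.
All ideal ⇒ P_in = P_out, so I_supply = 1447.4/400 = 3.62 A.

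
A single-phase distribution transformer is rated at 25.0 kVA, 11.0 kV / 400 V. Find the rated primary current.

I_p ≈ 2.27 A

I_p = S/V_p = 25000/11000 = 2.27 A.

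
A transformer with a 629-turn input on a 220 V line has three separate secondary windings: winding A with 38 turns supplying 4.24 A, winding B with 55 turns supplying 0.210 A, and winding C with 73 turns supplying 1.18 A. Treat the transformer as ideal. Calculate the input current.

V_A = 220 × 38/629 = 13.291 V; V_B = 220 × 55/629 = 19.237 V; V_C = 220 × 73/629 = 25.533 V.
P_out = V_A I_A + V_B I_B + V_C I_C = 13.291×4.24 + 19.237×0.210 + 25.533×1.18 = 56.354 + 4.0397 + 30.128 = 90.522 W.
Ideal ⇒ P_in = P_out, so I_in = P_out/V_in = 90.522/220 = 0.411 A.

I_in ≈ 0.411 A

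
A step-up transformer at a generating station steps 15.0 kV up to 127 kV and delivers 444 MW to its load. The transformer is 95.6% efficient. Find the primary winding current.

I_p ≈ 31000 A

P_in = P_out/η = 4.44×10^8/0.956 = 4.6444×10^8 W.
I_p = P_in/V_p = 4.6444×10^8/15000 = 31000 A.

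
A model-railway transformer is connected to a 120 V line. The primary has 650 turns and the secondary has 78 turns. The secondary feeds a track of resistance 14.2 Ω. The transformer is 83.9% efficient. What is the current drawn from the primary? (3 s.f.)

V_s = 120 × 78/650 = 14.400 V.
I_s = V_s/R = 14.400/14.2 = 1.0141 A.
P_out = V_s I_s = 14.400 × 1.0141 = 14.603 W.
P_in = P_out/η = 14.603/0.839 = 17.405 W.
I_p = P_in/V_p = 17.405/120 = 0.145 A.

I_p ≈ 0.145 A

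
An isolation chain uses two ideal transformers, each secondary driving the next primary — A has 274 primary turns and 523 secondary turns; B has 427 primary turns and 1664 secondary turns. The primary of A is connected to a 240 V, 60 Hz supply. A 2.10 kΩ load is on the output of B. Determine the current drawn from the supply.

Secondary of A: V = 240.00 × 523/274 = 458.10 V.
Secondary of B: V = 458.10 × 1664/427 = 1785.2 V.
I_load = 1785.2/2100 = 0.85010 A, so P_out = 1785.2 × 0.85010 = 1517.6 W.
All ideal ⇒ P_in = P_out, so I_supply = 1517.6/240 = 6.32 A.

I_supply ≈ 6.32 A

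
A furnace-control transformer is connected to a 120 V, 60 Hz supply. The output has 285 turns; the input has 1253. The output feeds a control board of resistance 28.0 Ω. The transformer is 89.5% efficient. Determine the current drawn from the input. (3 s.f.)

V_out = 120 × 285/1253 = 27.294 V.
I_out = V_out/R = 27.294/28.0 = 0.97480 A.
P_out = V_out I_out = 27.294 × 0.97480 = 26.607 W.
P_in = P_out/η = 26.607/0.895 = 29.728 W.
I_in = P_in/V_in = 29.728/120 = 0.248 A.

I_in ≈ 0.248 A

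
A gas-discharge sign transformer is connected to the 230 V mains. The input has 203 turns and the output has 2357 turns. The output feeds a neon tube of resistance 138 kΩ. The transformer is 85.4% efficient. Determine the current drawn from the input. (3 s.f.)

V_out = 230 × 2357/203 = 2670.5 V.
I_out = V_out/R = 2670.5/138000 = 0.019351 A.
P_out = V_out I_out = 2670.5 × 0.019351 = 51.678 W.
P_in = P_out/η = 51.678/0.854 = 60.513 W.
I_in = P_in/V_in = 60.513/230 = 0.263 A.

I_in ≈ 0.263 A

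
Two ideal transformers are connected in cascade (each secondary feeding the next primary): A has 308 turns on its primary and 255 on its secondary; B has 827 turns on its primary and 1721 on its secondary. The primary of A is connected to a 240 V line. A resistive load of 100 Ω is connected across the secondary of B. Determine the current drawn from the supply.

I_supply ≈ 7.12 A

After A: V = 240.00 × 255/308 = 198.70 V.
After B: V = 198.70 × 1721/827 = 413.50 V.
I_load = 413.50/100 = 4.1350 A, so P_out = 413.50 × 4.1350 = 1709.8 W.
All ideal ⇒ P_in = P_out, so I_supply = 1709.8/240 = 7.12 A.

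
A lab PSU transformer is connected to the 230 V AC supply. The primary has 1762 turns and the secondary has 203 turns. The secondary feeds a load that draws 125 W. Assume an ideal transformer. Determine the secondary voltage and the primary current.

V_s = V_p × N_s/N_p = 230 × 203/1762 = 26.498 V.
I_s = P/V_s = 125/26.498 = 4.7173 A.
I_p = I_s × N_s/N_p = 4.7173 × 203/1762 = 0.543 A.

V_s ≈ 26.5 V, I_p ≈ 0.543 A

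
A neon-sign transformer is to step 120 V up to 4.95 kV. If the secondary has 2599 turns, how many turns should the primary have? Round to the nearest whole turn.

N_p = 63 turns

N_p/N_s = V_p/V_s, so N_p = 2599 × 120/4950 = 63.0 ≈ 63 turns.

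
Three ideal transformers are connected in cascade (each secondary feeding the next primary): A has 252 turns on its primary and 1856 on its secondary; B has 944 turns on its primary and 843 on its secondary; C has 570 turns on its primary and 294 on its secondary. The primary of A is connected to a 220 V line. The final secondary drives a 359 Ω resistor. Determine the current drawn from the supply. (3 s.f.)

Secondary of A: V = 220.00 × 1856/252 = 1620.3 V.
Secondary of B: V = 1620.3 × 843/944 = 1447.0 V.
Secondary of C: V = 1447.0 × 294/570 = 746.33 V.
I_load = 746.33/359 = 2.0789 A, so P_out = 746.33 × 2.0789 = 1551.5 W.
All ideal ⇒ P_in = P_out, so I_supply = 1551.5/220 = 7.05 A.

I_supply ≈ 7.05 A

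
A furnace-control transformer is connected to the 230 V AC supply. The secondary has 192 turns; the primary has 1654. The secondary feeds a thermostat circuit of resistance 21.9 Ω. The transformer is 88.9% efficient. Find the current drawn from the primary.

I_p ≈ 0.159 A

V_s = 230 × 192/1654 = 26.699 V.
I_s = V_s/R = 26.699/21.9 = 1.2191 A.
P_out = V_s I_s = 26.699 × 1.2191 = 32.549 W.
P_in = P_out/η = 32.549/0.889 = 36.613 W.
I_p = P_in/V_p = 36.613/230 = 0.159 A.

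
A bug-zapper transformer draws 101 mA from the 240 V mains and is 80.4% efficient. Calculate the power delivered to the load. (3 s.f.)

P_in = V_p I_p = 240 × 0.101 = 24.240 W.
P_out = η P_in = 0.804 × 24.240 = 19.5 W.

P_out ≈ 19.5 W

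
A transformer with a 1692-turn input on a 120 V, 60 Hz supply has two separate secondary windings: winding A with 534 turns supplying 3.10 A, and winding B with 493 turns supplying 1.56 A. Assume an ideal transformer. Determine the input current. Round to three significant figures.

I_in ≈ 1.43 A

V_A = 120 × 534/1692 = 37.872 V; V_B = 120 × 493/1692 = 34.965 V.
P_out = V_A I_A + V_B I_B = 37.872×3.10 + 34.965×1.56 = 117.40 + 54.545 = 171.95 W.
Ideal ⇒ P_in = P_out, so I_in = P_out/V_in = 171.95/120 = 1.43 A.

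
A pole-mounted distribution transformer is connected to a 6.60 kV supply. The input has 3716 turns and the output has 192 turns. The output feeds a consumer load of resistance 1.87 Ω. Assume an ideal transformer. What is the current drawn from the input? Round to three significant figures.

I_in ≈ 9.42 A

V_out = V_in × N_out/N_in = 6600 × 192/3716 = 341.01 V.
I_out = V_out/R = 341.01/1.87 = 182.36 A.
For an ideal transformer I_in N_in = I_out N_out, so I_in = 182.36 × 192/3716 = 9.42 A.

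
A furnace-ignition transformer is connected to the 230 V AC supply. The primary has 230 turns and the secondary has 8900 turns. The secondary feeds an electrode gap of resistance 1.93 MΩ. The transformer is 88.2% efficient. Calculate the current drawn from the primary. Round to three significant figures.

I_p ≈ 0.202 A

V_s = 230 × 8900/230 = 8900.0 V.
I_s = V_s/R = 8900.0/(1.93×10^6) = 0.0046114 A.
P_out = V_s I_s = 8900.0 × 0.0046114 = 41.041 W.
P_in = P_out/η = 41.041/0.882 = 46.532 W.
I_p = P_in/V_p = 46.532/230 = 0.202 A.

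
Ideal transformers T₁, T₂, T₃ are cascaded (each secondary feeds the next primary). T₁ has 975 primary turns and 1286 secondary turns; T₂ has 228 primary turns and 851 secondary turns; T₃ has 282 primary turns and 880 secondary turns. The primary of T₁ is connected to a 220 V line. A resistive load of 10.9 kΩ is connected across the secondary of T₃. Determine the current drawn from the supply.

Secondary of T₁: V = 220.00 × 1286/975 = 290.17 V.
Secondary of T₂: V = 290.17 × 851/228 = 1083.1 V.
Secondary of T₃: V = 1083.1 × 880/282 = 3379.8 V.
I_load = 3379.8/10900 = 0.31007 A, so P_out = 3379.8 × 0.31007 = 1048.0 W.
All ideal ⇒ P_in = P_out, so I_supply = 1048.0/220 = 4.76 A.

I_supply ≈ 4.76 A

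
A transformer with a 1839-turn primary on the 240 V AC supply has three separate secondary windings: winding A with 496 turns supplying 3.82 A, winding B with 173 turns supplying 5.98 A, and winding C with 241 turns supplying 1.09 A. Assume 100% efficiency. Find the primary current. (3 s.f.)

V_A = 240 × 496/1839 = 64.731 V; V_B = 240 × 173/1839 = 22.577 V; V_C = 240 × 241/1839 = 31.452 V.
P_out = V_A I_A + V_B I_B + V_C I_C = 64.731×3.82 + 22.577×5.98 + 31.452×1.09 = 247.27 + 135.01 + 34.283 = 416.57 W.
Ideal ⇒ P_in = P_out, so I_p = P_out/V_p = 416.57/240 = 1.74 A.

I_p ≈ 1.74 A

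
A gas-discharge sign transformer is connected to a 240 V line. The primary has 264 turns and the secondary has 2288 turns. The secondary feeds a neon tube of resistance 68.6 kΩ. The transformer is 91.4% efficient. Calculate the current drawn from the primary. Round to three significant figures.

V_s = 240 × 2288/264 = 2080.0 V.
I_s = V_s/R = 2080.0/68600 = 0.030321 A.
P_out = V_s I_s = 2080.0 × 0.030321 = 63.067 W.
P_in = P_out/η = 63.067/0.914 = 69.001 W.
I_p = P_in/V_p = 69.001/240 = 0.288 A.

I_p ≈ 0.288 A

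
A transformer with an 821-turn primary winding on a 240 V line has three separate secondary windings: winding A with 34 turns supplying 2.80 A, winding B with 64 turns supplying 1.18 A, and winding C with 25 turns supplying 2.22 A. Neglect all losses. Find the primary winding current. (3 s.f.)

V_A = 240 × 34/821 = 9.9391 V; V_B = 240 × 64/821 = 18.709 V; V_C = 240 × 25/821 = 7.3082 V.
P_out = V_A I_A + V_B I_B + V_C I_C = 9.9391×2.80 + 18.709×1.18 + 7.3082×2.22 = 27.829 + 22.076 + 16.224 = 66.130 W.
Ideal ⇒ P_in = P_out, so I_p = P_out/V_p = 66.130/240 = 0.276 A.

I_p ≈ 0.276 A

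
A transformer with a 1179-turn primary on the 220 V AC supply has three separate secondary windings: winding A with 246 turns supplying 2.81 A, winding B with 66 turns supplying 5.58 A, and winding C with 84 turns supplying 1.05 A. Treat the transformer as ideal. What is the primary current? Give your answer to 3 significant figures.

V_A = 220 × 246/1179 = 45.903 V; V_B = 220 × 66/1179 = 12.316 V; V_C = 220 × 84/1179 = 15.674 V.
P_out = V_A I_A + V_B I_B + V_C I_C = 45.903×2.81 + 12.316×5.58 + 15.674×1.05 = 128.99 + 68.721 + 16.458 = 214.17 W.
Ideal ⇒ P_in = P_out, so I_p = P_out/V_p = 214.17/220 = 0.973 A.

I_p ≈ 0.973 A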